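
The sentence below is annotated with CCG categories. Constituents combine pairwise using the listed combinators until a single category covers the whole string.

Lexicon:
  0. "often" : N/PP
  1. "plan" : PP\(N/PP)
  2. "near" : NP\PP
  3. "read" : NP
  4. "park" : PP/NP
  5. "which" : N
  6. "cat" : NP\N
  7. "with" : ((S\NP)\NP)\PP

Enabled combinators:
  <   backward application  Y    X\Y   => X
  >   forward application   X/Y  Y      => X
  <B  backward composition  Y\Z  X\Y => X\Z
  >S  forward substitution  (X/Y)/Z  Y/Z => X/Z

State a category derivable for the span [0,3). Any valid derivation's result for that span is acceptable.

[0,8] S   <
  [0,3] NP   <
    [0,2] PP   <
      [0,1] "often" : N/PP
      [1,2] "plan" : PP\(N/PP)
    [2,3] "near" : NP\PP
  [3,8] S\NP   <
    [3,4] "read" : NP
    [4,8] (S\NP)\NP   <
      [4,7] PP   >
        [4,5] "park" : PP/NP
        [5,7] NP   <
          [5,6] "which" : N
          [6,7] "cat" : NP\N
      [7,8] "with" : ((S\NP)\NP)\PP

NP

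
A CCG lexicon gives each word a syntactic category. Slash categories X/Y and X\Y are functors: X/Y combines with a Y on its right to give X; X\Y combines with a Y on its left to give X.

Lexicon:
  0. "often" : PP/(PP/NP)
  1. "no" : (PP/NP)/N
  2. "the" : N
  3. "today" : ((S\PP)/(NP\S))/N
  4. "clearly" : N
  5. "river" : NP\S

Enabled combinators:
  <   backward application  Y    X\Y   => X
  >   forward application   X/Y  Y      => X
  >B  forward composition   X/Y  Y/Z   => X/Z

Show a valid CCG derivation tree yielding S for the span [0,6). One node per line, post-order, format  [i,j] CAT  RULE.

[0,6] S   <
  [0,3] PP   >
    [0,1] "often" : PP/(PP/NP)
    [1,3] PP/NP   >
      [1,2] "no" : (PP/NP)/N
      [2,3] "the" : N
  [3,6] S\PP   >
    [3,5] (S\PP)/(NP\S)   >
      [3,4] "today" : ((S\PP)/(NP\S))/N
      [4,5] "clearly" : N
    [5,6] "river" : NP\S

[0,1] PP/(PP/NP)  lex  "often"
[1,2] (PP/NP)/N  lex  "no"
[2,3] N  lex  "the"
[1,3] PP/NP  >  k=2
[0,3] PP  >  k=1
[3,4] ((S\PP)/(NP\S))/N  lex  "today"
[4,5] N  lex  "clearly"
[3,5] (S\PP)/(NP\S)  >  k=4
[5,6] NP\S  lex  "river"
[3,6] S\PP  >  k=5
[0,6] S  <  k=3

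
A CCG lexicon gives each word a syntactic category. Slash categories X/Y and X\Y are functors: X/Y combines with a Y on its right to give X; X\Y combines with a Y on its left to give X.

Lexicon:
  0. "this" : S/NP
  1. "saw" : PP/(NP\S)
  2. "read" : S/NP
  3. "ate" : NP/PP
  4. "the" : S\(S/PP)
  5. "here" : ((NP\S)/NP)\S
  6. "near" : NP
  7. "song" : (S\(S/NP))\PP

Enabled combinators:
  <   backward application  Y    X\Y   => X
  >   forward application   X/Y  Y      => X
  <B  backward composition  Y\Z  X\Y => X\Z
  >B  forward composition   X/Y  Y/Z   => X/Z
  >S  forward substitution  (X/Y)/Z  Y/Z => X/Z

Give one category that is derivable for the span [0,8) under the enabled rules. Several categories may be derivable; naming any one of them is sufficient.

S

[0,8] S   <
  [0,1] "this" : S/NP
  [1,8] S\(S/NP)   <
    [1,7] PP   >
      [1,2] "saw" : PP/(NP\S)
      [2,7] NP\S   >
        [2,6] (NP\S)/NP   <
          [2,5] S   <
            [2,4] S/PP   >B
              [2,3] "read" : S/NP
              [3,4] "ate" : NP/PP
            [4,5] "the" : S\(S/PP)
          [5,6] "here" : ((NP\S)/NP)\S
        [6,7] "near" : NP
    [7,8] "song" : (S\(S/NP))\PP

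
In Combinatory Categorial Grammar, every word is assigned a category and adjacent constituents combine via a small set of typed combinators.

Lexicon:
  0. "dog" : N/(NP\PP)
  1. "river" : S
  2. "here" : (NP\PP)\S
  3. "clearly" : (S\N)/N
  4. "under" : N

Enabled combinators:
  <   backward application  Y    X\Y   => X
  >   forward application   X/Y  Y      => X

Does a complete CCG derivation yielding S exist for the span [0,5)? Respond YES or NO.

YES

[0,5] S   <
  [0,3] N   >
    [0,1] "dog" : N/(NP\PP)
    [1,3] NP\PP   <
      [1,2] "river" : S
      [2,3] "here" : (NP\PP)\S
  [3,5] S\N   >
    [3,4] "clearly" : (S\N)/N
    [4,5] "under" : N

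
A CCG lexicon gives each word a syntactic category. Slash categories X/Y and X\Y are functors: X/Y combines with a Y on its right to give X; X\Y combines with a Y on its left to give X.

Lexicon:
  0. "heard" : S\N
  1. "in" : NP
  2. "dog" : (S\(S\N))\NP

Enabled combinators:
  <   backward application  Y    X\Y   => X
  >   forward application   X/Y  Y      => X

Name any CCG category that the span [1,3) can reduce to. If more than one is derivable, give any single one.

[0,3] S   <
  [0,1] "heard" : S\N
  [1,3] S\(S\N)   <
    [1,2] "in" : NP
    [2,3] "dog" : (S\(S\N))\NP

S\(S\N)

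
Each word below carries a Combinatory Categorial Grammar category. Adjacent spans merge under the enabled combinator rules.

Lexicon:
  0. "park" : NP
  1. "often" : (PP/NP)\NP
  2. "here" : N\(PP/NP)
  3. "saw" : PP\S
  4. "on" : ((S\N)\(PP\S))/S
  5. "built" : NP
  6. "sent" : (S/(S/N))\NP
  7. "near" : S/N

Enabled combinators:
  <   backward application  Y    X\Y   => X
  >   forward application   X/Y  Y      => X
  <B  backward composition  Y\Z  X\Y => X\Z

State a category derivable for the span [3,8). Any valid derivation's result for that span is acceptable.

[0,8] S   <
  [0,3] N   <
    [0,1] "park" : NP
    [1,3] N\NP   <B
      [1,2] "often" : (PP/NP)\NP
      [2,3] "here" : N\(PP/NP)
  [3,8] S\N   <
    [3,4] "saw" : PP\S
    [4,8] (S\N)\(PP\S)   >
      [4,5] "on" : ((S\N)\(PP\S))/S
      [5,8] S   >
        [5,7] S/(S/N)   <
          [5,6] "built" : NP
          [6,7] "sent" : (S/(S/N))\NP
        [7,8] "near" : S/N

S\N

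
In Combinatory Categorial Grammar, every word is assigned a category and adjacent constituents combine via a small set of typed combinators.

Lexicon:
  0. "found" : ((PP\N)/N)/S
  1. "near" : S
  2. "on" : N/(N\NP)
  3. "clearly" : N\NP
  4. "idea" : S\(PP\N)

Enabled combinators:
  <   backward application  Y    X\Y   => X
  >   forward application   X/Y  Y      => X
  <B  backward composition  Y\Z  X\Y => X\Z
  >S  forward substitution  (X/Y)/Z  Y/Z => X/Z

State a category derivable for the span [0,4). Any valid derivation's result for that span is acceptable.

[0,5] S   <
  [0,4] PP\N   >
    [0,2] (PP\N)/N   >
      [0,1] "found" : ((PP\N)/N)/S
      [1,2] "near" : S
    [2,4] N   >
      [2,3] "on" : N/(N\NP)
      [3,4] "clearly" : N\NP
  [4,5] "idea" : S\(PP\N)

PP\N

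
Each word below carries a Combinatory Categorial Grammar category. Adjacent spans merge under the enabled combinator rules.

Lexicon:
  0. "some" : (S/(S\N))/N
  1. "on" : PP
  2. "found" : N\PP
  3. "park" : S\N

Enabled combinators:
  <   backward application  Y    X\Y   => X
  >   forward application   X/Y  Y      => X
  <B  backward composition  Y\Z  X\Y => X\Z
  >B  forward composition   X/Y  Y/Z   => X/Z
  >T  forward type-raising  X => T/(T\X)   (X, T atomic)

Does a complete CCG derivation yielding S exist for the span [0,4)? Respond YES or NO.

YES

[0,4] S   >
  [0,3] S/(S\N)   >
    [0,1] "some" : (S/(S\N))/N
    [1,3] N   <
      [1,2] "on" : PP
      [2,3] "found" : N\PP
  [3,4] "park" : S\N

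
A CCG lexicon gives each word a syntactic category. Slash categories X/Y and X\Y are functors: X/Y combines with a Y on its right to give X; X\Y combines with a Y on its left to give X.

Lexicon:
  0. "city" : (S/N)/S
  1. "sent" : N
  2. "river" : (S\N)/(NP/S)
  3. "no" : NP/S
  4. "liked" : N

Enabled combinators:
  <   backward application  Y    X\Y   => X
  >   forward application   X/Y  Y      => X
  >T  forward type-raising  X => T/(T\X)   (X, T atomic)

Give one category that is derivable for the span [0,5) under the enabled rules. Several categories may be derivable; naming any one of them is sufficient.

[0,5] S   >
  [0,4] S/N   >
    [0,1] "city" : (S/N)/S
    [1,4] S   >
      [1,2] S/(S\N)   >T
        [1,2] "sent" : N
      [2,4] S\N   >
        [2,3] "river" : (S\N)/(NP/S)
        [3,4] "no" : NP/S
  [4,5] "liked" : N

S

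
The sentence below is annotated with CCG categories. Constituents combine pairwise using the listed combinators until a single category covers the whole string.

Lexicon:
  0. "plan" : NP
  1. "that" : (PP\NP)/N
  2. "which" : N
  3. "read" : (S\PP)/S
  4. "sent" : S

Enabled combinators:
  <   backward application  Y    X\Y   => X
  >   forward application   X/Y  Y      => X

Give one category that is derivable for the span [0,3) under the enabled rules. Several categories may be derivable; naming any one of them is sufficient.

PP

[0,5] S   <
  [0,3] PP   <
    [0,1] "plan" : NP
    [1,3] PP\NP   >
      [1,2] "that" : (PP\NP)/N
      [2,3] "which" : N
  [3,5] S\PP   >
    [3,4] "read" : (S\PP)/S
    [4,5] "sent" : S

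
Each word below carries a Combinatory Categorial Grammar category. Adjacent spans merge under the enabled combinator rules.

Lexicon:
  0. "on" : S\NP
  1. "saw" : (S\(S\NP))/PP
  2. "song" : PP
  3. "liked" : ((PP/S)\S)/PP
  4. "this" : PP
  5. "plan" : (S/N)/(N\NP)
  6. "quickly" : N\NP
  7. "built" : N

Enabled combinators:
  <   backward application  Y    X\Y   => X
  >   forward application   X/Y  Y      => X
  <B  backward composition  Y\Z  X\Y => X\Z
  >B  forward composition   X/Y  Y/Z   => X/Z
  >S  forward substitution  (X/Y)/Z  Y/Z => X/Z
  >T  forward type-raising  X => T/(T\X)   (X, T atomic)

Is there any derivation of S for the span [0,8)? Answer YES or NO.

S\NP (S\(S\NP))/PP PP ((PP/S)\S)/PP PP (S/N)/(N\NP) N\NP N
CKY chart[0,8] = {N/(N\PP), NP/(NP\PP), PP, PP/(N\N), PP/(PP\PP), PP/(S\S), S/(S\PP)}; S ∉ chart

NO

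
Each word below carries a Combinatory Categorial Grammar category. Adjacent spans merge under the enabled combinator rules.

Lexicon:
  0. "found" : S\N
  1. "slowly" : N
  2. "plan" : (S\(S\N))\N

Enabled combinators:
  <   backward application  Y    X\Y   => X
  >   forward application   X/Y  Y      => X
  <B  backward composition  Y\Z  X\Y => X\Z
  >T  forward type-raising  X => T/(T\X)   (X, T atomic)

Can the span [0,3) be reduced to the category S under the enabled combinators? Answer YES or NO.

[0,3] S   <
  [0,1] "found" : S\N
  [1,3] S\(S\N)   <
    [1,2] "slowly" : N
    [2,3] "plan" : (S\(S\N))\N

YES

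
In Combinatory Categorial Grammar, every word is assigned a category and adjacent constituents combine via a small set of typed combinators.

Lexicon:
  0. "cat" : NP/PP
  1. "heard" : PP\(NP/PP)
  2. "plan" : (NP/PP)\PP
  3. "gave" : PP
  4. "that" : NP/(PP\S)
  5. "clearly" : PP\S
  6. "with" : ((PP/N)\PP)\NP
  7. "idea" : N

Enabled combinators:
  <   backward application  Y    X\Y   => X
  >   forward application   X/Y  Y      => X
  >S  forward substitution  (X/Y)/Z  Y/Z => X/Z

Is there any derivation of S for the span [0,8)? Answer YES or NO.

NP/PP PP\(NP/PP) (NP/PP)\PP PP NP/(PP\S) PP\S ((PP/N)\PP)\NP N
CKY chart[0,8] = {NP}; S ∉ chart

NO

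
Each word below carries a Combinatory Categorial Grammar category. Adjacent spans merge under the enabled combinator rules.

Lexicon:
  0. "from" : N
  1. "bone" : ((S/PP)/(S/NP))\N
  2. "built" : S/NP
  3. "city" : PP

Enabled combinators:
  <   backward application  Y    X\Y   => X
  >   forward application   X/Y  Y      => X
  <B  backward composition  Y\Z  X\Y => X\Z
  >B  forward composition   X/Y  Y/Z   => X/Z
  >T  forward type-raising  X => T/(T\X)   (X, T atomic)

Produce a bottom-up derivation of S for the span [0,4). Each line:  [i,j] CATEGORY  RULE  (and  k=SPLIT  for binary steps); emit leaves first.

[0,4] S   >
  [0,3] S/PP   >
    [0,2] (S/PP)/(S/NP)   <
      [0,1] "from" : N
      [1,2] "bone" : ((S/PP)/(S/NP))\N
    [2,3] "built" : S/NP
  [3,4] "city" : PP

[0,1] N  lex  "from"
[1,2] ((S/PP)/(S/NP))\N  lex  "bone"
[0,2] (S/PP)/(S/NP)  <  k=1
[2,3] S/NP  lex  "built"
[0,3] S/PP  >  k=2
[3,4] PP  lex  "city"
[0,4] S  >  k=3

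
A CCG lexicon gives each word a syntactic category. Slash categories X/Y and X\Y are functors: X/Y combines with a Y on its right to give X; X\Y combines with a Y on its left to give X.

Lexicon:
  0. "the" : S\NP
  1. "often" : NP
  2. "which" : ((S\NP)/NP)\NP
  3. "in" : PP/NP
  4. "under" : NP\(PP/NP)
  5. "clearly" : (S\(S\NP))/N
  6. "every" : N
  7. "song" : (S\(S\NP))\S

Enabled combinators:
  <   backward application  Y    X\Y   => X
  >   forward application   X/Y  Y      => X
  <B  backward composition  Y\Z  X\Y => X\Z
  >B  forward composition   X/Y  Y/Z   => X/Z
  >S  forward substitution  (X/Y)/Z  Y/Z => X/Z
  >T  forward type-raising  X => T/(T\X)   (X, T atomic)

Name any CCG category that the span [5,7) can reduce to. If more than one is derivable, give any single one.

[0,8] S   <
  [0,1] "the" : S\NP
  [1,8] S\(S\NP)   <
    [1,7] S   <
      [1,5] S\NP   >
        [1,3] (S\NP)/NP   <
          [1,2] "often" : NP
          [2,3] "which" : ((S\NP)/NP)\NP
        [3,5] NP   <
          [3,4] "in" : PP/NP
          [4,5] "under" : NP\(PP/NP)
      [5,7] S\(S\NP)   >
        [5,6] "clearly" : (S\(S\NP))/N
        [6,7] "every" : N
    [7,8] "song" : (S\(S\NP))\S

S\(S\NP)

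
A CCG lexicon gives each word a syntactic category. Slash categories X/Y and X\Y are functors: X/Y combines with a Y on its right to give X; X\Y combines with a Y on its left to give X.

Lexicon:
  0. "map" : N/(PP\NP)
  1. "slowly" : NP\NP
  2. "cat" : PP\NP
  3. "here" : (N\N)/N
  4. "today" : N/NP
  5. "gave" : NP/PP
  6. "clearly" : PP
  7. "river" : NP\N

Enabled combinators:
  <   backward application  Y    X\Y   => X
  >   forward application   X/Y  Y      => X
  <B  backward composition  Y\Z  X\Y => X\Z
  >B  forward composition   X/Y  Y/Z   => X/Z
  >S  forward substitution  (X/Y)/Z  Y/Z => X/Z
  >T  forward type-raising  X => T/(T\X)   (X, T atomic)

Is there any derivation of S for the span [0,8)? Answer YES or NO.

N/(PP\NP) NP\NP PP\NP (N\N)/N N/NP NP/PP PP NP\N
CKY chart[0,8] = {N/(N\NP), NP, NP/(NP\NP), PP/(PP\NP), S/(S\NP)}; S ∉ chart

NO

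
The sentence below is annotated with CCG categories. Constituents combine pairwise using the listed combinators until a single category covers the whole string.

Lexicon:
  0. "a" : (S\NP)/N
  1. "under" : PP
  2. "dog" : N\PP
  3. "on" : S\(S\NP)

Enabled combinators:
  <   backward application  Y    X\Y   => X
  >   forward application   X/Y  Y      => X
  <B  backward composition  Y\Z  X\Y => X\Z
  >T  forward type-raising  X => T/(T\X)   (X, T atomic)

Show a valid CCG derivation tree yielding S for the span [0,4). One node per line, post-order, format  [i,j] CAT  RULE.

[0,4] S   <
  [0,3] S\NP   >
    [0,1] "a" : (S\NP)/N
    [1,3] N   <
      [1,2] "under" : PP
      [2,3] "dog" : N\PP
  [3,4] "on" : S\(S\NP)

[0,1] (S\NP)/N  lex  "a"
[1,2] PP  lex  "under"
[2,3] N\PP  lex  "dog"
[1,3] N  <  k=2
[0,3] S\NP  >  k=1
[3,4] S\(S\NP)  lex  "on"
[0,4] S  <  k=3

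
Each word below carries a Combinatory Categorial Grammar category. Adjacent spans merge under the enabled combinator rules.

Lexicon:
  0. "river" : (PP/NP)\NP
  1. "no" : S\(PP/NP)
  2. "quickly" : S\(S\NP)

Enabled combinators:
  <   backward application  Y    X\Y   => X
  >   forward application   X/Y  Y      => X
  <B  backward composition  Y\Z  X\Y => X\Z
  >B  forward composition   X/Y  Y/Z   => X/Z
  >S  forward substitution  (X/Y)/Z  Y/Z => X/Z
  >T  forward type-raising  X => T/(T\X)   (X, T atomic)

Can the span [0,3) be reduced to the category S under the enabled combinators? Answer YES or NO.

[0,3] S   <
  [0,2] S\NP   <B
    [0,1] "river" : (PP/NP)\NP
    [1,2] "no" : S\(PP/NP)
  [2,3] "quickly" : S\(S\NP)

YES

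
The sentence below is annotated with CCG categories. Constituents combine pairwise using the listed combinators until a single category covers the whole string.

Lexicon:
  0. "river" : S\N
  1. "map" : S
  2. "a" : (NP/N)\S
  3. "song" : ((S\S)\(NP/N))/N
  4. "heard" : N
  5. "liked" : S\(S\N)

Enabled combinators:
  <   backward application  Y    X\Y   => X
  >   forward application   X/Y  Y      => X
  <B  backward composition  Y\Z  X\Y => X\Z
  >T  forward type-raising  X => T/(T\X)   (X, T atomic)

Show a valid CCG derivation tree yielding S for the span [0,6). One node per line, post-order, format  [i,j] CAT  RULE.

[0,6] S   <
  [0,5] S\N   <B
    [0,1] "river" : S\N
    [1,5] S\S   <
      [1,3] NP/N   <
        [1,2] "map" : S
        [2,3] "a" : (NP/N)\S
      [3,5] (S\S)\(NP/N)   >
        [3,4] "song" : ((S\S)\(NP/N))/N
        [4,5] "heard" : N
  [5,6] "liked" : S\(S\N)

[0,1] S\N  lex  "river"
[1,2] S  lex  "map"
[2,3] (NP/N)\S  lex  "a"
[1,3] NP/N  <  k=2
[3,4] ((S\S)\(NP/N))/N  lex  "song"
[4,5] N  lex  "heard"
[3,5] (S\S)\(NP/N)  >  k=4
[1,5] S\S  <  k=3
[0,5] S\N  <B  k=1
[5,6] S\(S\N)  lex  "liked"
[0,6] S  <  k=5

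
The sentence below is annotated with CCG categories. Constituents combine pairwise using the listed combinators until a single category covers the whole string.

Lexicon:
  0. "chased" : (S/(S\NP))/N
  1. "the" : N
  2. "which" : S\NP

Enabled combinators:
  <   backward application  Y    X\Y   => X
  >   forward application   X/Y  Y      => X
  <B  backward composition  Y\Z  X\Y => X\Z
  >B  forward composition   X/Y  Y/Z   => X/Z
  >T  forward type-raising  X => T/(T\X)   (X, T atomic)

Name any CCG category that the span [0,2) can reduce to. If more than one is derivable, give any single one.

[0,3] S   >
  [0,2] S/(S\NP)   >
    [0,1] "chased" : (S/(S\NP))/N
    [1,2] "the" : N
  [2,3] "which" : S\NP

S/(S\NP)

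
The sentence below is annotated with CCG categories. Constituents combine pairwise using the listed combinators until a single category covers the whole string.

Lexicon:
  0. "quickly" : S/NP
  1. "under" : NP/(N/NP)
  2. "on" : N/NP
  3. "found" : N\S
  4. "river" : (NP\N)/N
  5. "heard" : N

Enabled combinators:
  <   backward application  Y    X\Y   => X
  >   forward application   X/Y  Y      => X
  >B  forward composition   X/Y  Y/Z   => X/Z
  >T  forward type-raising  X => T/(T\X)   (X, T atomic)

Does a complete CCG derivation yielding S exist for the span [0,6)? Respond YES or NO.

NO

S/NP NP/(N/NP) N/NP N\S (NP\N)/N N
CKY chart[0,6] = {N/(N\NP), NP, NP/(NP\NP), NP/(N\N), PP/(PP\NP), S/(S\NP)}; S ∉ chart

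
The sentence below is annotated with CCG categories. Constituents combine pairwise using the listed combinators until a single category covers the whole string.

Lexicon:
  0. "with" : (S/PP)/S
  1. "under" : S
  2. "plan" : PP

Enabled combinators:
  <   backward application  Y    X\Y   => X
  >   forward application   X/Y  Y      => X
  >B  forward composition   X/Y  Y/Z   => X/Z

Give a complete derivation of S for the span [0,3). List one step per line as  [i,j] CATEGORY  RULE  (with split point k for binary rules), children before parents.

[0,1] (S/PP)/S  lex  "with"
[1,2] S  lex  "under"
[0,2] S/PP  >  k=1
[2,3] PP  lex  "plan"
[0,3] S  >  k=2

[0,3] S   >
  [0,2] S/PP   >
    [0,1] "with" : (S/PP)/S
    [1,2] "under" : S
  [2,3] "plan" : PP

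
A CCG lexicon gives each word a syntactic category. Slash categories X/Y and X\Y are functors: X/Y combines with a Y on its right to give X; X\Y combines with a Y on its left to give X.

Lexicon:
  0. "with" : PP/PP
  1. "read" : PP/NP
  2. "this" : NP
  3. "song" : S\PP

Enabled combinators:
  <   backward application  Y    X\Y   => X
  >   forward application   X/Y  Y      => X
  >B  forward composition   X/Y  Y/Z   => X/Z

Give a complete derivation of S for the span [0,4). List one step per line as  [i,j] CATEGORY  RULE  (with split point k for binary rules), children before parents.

[0,4] S   <
  [0,3] PP   >
    [0,2] PP/NP   >B
      [0,1] "with" : PP/PP
      [1,2] "read" : PP/NP
    [2,3] "this" : NP
  [3,4] "song" : S\PP

[0,1] PP/PP  lex  "with"
[1,2] PP/NP  lex  "read"
[0,2] PP/NP  >B  k=1
[2,3] NP  lex  "this"
[0,3] PP  >  k=2
[3,4] S\PP  lex  "song"
[0,4] S  <  k=3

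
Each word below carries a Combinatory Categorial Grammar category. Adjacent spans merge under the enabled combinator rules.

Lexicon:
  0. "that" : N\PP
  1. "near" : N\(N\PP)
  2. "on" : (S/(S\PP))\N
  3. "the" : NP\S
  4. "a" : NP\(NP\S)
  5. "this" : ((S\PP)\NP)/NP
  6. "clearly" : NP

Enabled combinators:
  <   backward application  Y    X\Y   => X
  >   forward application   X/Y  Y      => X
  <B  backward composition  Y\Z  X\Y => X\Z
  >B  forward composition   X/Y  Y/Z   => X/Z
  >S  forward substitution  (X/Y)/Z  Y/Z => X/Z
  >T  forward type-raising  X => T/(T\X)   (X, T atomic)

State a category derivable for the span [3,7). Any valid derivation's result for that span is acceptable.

[0,7] S   >
  [0,3] S/(S\PP)   <
    [0,2] N   <
      [0,1] "that" : N\PP
      [1,2] "near" : N\(N\PP)
    [2,3] "on" : (S/(S\PP))\N
  [3,7] S\PP   <
    [3,5] NP   <
      [3,4] "the" : NP\S
      [4,5] "a" : NP\(NP\S)
    [5,7] (S\PP)\NP   >
      [5,6] "this" : ((S\PP)\NP)/NP
      [6,7] "clearly" : NP

S\PP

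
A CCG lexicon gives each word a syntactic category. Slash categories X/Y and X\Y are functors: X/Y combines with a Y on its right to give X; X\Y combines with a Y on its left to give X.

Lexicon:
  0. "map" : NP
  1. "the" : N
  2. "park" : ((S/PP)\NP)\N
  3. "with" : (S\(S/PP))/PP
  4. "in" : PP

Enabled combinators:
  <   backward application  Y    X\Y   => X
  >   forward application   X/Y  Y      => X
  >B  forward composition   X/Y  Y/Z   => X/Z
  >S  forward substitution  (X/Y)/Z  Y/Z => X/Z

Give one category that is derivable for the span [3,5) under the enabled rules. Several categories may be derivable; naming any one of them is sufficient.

S\(S/PP)

[0,5] S   <
  [0,3] S/PP   <
    [0,1] "map" : NP
    [1,3] (S/PP)\NP   <
      [1,2] "the" : N
      [2,3] "park" : ((S/PP)\NP)\N
  [3,5] S\(S/PP)   >
    [3,4] "with" : (S\(S/PP))/PP
    [4,5] "in" : PP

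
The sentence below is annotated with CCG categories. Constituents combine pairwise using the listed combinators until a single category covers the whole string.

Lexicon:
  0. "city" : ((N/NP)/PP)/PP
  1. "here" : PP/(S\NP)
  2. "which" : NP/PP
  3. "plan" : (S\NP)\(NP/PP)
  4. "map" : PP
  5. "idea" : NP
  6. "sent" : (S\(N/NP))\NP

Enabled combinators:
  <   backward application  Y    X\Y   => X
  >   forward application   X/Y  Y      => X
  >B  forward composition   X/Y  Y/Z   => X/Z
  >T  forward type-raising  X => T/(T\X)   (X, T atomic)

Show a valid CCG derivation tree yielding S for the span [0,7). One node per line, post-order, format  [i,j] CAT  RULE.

[0,7] S   <
  [0,5] N/NP   >
    [0,4] (N/NP)/PP   >
      [0,1] "city" : ((N/NP)/PP)/PP
      [1,4] PP   >
        [1,2] "here" : PP/(S\NP)
        [2,4] S\NP   <
          [2,3] "which" : NP/PP
          [3,4] "plan" : (S\NP)\(NP/PP)
    [4,5] "map" : PP
  [5,7] S\(N/NP)   <
    [5,6] "idea" : NP
    [6,7] "sent" : (S\(N/NP))\NP

[0,1] ((N/NP)/PP)/PP  lex  "city"
[1,2] PP/(S\NP)  lex  "here"
[2,3] NP/PP  lex  "which"
[3,4] (S\NP)\(NP/PP)  lex  "plan"
[2,4] S\NP  <  k=3
[1,4] PP  >  k=2
[0,4] (N/NP)/PP  >  k=1
[4,5] PP  lex  "map"
[0,5] N/NP  >  k=4
[5,6] NP  lex  "idea"
[6,7] (S\(N/NP))\NP  lex  "sent"
[5,7] S\(N/NP)  <  k=6
[0,7] S  <  k=5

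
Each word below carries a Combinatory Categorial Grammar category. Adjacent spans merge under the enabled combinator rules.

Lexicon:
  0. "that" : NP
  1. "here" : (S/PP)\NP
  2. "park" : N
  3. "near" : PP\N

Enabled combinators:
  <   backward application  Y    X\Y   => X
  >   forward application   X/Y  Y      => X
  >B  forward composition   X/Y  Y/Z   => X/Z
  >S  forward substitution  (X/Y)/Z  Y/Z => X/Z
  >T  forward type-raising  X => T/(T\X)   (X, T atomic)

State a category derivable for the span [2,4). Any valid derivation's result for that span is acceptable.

PP

[0,4] S   >
  [0,2] S/PP   <
    [0,1] "that" : NP
    [1,2] "here" : (S/PP)\NP
  [2,4] PP   <
    [2,3] "park" : N
    [3,4] "near" : PP\N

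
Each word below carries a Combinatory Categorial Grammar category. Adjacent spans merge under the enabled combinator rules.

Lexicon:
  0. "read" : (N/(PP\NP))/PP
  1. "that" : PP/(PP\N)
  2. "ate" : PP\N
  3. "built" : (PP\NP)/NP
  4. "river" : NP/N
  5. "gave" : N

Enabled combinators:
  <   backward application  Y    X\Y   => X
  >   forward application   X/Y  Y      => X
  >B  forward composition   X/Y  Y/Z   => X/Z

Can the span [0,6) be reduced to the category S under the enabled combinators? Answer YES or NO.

(N/(PP\NP))/PP PP/(PP\N) PP\N (PP\NP)/NP NP/N N
CKY chart[0,6] = {N}; S ∉ chart

NO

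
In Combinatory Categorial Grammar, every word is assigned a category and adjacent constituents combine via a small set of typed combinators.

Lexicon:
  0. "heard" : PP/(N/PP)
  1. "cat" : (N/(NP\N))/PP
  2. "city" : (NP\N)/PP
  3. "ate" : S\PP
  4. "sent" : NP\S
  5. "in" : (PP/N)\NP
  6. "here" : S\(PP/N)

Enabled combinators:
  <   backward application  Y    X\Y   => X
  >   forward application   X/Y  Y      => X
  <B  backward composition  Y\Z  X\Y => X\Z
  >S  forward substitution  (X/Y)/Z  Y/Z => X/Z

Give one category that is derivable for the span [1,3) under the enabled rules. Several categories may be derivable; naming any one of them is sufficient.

N/PP

[0,7] S   <
  [0,5] NP   <
    [0,3] PP   >
      [0,1] "heard" : PP/(N/PP)
      [1,3] N/PP   >S
        [1,2] "cat" : (N/(NP\N))/PP
        [2,3] "city" : (NP\N)/PP
    [3,5] NP\PP   <B
      [3,4] "ate" : S\PP
      [4,5] "sent" : NP\S
  [5,7] S\NP   <B
    [5,6] "in" : (PP/N)\NP
    [6,7] "here" : S\(PP/N)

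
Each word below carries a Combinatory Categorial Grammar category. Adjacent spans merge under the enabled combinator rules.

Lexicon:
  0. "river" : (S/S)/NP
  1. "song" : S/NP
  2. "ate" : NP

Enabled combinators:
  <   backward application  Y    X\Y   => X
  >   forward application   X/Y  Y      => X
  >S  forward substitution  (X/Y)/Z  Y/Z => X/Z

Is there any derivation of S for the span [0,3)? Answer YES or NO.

YES

[0,3] S   >
  [0,2] S/NP   >S
    [0,1] "river" : (S/S)/NP
    [1,2] "song" : S/NP
  [2,3] "ate" : NP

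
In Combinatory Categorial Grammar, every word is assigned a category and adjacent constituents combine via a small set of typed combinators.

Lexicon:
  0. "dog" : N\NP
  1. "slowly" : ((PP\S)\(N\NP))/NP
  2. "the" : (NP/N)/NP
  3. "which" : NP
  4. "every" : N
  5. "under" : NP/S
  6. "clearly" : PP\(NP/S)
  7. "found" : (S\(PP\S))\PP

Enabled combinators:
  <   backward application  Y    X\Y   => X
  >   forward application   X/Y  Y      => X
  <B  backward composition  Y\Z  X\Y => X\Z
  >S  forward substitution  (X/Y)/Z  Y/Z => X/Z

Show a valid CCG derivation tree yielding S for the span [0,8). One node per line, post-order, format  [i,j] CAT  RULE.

[0,8] S   <
  [0,5] PP\S   <
    [0,1] "dog" : N\NP
    [1,5] (PP\S)\(N\NP)   >
      [1,2] "slowly" : ((PP\S)\(N\NP))/NP
      [2,5] NP   >
        [2,4] NP/N   >
          [2,3] "the" : (NP/N)/NP
          [3,4] "which" : NP
        [4,5] "every" : N
  [5,8] S\(PP\S)   <
    [5,7] PP   <
      [5,6] "under" : NP/S
      [6,7] "clearly" : PP\(NP/S)
    [7,8] "found" : (S\(PP\S))\PP

[0,1] N\NP  lex  "dog"
[1,2] ((PP\S)\(N\NP))/NP  lex  "slowly"
[2,3] (NP/N)/NP  lex  "the"
[3,4] NP  lex  "which"
[2,4] NP/N  >  k=3
[4,5] N  lex  "every"
[2,5] NP  >  k=4
[1,5] (PP\S)\(N\NP)  >  k=2
[0,5] PP\S  <  k=1
[5,6] NP/S  lex  "under"
[6,7] PP\(NP/S)  lex  "clearly"
[5,7] PP  <  k=6
[7,8] (S\(PP\S))\PP  lex  "found"
[5,8] S\(PP\S)  <  k=7
[0,8] S  <  k=5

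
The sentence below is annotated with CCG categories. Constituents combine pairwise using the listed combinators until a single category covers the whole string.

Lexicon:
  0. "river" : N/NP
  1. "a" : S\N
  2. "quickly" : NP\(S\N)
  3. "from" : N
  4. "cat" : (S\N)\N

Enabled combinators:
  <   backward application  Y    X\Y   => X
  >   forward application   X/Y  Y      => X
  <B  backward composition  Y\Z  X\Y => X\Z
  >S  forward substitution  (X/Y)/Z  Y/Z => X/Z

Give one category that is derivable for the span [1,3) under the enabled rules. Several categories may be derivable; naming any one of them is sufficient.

NP

[0,5] S   <
  [0,3] N   >
    [0,1] "river" : N/NP
    [1,3] NP   <
      [1,2] "a" : S\N
      [2,3] "quickly" : NP\(S\N)
  [3,5] S\N   <
    [3,4] "from" : N
    [4,5] "cat" : (S\N)\N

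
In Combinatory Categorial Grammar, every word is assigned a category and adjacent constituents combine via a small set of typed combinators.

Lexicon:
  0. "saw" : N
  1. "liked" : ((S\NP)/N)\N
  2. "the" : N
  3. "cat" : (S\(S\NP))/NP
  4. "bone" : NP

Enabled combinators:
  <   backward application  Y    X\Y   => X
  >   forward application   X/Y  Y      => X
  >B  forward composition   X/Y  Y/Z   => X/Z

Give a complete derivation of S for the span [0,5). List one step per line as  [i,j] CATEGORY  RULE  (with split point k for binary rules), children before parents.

[0,5] S   <
  [0,3] S\NP   >
    [0,2] (S\NP)/N   <
      [0,1] "saw" : N
      [1,2] "liked" : ((S\NP)/N)\N
    [2,3] "the" : N
  [3,5] S\(S\NP)   >
    [3,4] "cat" : (S\(S\NP))/NP
    [4,5] "bone" : NP

[0,1] N  lex  "saw"
[1,2] ((S\NP)/N)\N  lex  "liked"
[0,2] (S\NP)/N  <  k=1
[2,3] N  lex  "the"
[0,3] S\NP  >  k=2
[3,4] (S\(S\NP))/NP  lex  "cat"
[4,5] NP  lex  "bone"
[3,5] S\(S\NP)  >  k=4
[0,5] S  <  k=3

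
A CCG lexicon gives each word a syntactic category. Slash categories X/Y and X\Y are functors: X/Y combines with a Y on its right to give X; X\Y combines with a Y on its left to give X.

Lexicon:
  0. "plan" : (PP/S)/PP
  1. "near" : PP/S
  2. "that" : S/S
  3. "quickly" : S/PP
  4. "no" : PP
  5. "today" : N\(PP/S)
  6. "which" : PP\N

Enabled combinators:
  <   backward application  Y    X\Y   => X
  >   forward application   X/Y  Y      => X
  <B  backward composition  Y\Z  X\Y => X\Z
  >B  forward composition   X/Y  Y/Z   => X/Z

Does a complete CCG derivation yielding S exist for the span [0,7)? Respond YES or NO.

(PP/S)/PP PP/S S/S S/PP PP N\(PP/S) PP\N
CKY chart[0,7] = {PP}; S ∉ chart

NO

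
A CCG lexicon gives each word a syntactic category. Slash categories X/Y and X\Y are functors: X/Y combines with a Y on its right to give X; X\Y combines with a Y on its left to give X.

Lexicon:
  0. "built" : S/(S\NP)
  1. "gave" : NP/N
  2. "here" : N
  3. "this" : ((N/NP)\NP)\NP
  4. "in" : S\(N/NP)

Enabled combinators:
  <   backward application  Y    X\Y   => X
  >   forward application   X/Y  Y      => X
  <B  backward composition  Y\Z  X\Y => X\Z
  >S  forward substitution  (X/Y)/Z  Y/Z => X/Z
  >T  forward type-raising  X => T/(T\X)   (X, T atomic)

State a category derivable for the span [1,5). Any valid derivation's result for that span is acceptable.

S\NP

[0,5] S   >
  [0,1] "built" : S/(S\NP)
  [1,5] S\NP   <B
    [1,4] (N/NP)\NP   <
      [1,3] NP   >
        [1,2] "gave" : NP/N
        [2,3] "here" : N
      [3,4] "this" : ((N/NP)\NP)\NP
    [4,5] "in" : S\(N/NP)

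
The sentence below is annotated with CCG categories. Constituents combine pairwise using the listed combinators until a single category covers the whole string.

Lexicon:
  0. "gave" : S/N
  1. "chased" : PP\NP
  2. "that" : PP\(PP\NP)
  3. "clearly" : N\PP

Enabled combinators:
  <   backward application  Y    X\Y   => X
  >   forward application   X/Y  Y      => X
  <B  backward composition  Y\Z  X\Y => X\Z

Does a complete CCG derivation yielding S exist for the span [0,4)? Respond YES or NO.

YES

[0,4] S   >
  [0,1] "gave" : S/N
  [1,4] N   <
    [1,3] PP   <
      [1,2] "chased" : PP\NP
      [2,3] "that" : PP\(PP\NP)
    [3,4] "clearly" : N\PP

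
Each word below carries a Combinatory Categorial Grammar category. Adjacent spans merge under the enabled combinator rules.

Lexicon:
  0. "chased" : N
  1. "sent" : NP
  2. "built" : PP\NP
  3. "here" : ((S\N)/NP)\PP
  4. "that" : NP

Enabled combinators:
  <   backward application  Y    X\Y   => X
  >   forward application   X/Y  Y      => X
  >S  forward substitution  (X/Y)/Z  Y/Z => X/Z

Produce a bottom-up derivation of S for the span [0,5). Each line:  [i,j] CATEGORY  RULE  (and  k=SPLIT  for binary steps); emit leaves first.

[0,1] N  lex  "chased"
[1,2] NP  lex  "sent"
[2,3] PP\NP  lex  "built"
[1,3] PP  <  k=2
[3,4] ((S\N)/NP)\PP  lex  "here"
[1,4] (S\N)/NP  <  k=3
[4,5] NP  lex  "that"
[1,5] S\N  >  k=4
[0,5] S  <  k=1

[0,5] S   <
  [0,1] "chased" : N
  [1,5] S\N   >
    [1,4] (S\N)/NP   <
      [1,3] PP   <
        [1,2] "sent" : NP
        [2,3] "built" : PP\NP
      [3,4] "here" : ((S\N)/NP)\PP
    [4,5] "that" : NP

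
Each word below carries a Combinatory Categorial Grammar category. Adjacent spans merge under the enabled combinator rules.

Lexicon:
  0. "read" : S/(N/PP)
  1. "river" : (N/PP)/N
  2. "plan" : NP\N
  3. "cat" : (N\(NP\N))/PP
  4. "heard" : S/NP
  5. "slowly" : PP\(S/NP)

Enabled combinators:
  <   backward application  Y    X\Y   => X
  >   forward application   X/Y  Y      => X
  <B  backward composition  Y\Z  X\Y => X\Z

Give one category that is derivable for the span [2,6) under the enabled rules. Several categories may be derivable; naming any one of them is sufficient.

N

[0,6] S   >
  [0,1] "read" : S/(N/PP)
  [1,6] N/PP   >
    [1,2] "river" : (N/PP)/N
    [2,6] N   <
      [2,3] "plan" : NP\N
      [3,6] N\(NP\N)   >
        [3,4] "cat" : (N\(NP\N))/PP
        [4,6] PP   <
          [4,5] "heard" : S/NP
          [5,6] "slowly" : PP\(S/NP)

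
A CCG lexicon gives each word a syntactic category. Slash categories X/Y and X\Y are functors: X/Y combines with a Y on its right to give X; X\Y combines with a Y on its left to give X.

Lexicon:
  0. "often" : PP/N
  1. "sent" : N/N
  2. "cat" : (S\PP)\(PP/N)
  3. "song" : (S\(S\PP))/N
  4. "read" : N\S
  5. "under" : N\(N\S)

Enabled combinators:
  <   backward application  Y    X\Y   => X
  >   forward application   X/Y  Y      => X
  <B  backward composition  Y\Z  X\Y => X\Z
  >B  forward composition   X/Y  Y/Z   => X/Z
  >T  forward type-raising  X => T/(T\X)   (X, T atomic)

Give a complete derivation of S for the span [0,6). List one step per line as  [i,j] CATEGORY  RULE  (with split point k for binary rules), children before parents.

[0,6] S   <
  [0,3] S\PP   <
    [0,2] PP/N   >B
      [0,1] "often" : PP/N
      [1,2] "sent" : N/N
    [2,3] "cat" : (S\PP)\(PP/N)
  [3,6] S\(S\PP)   >
    [3,4] "song" : (S\(S\PP))/N
    [4,6] N   <
      [4,5] "read" : N\S
      [5,6] "under" : N\(N\S)

[0,1] PP/N  lex  "often"
[1,2] N/N  lex  "sent"
[0,2] PP/N  >B  k=1
[2,3] (S\PP)\(PP/N)  lex  "cat"
[0,3] S\PP  <  k=2
[3,4] (S\(S\PP))/N  lex  "song"
[4,5] N\S  lex  "read"
[5,6] N\(N\S)  lex  "under"
[4,6] N  <  k=5
[3,6] S\(S\PP)  >  k=4
[0,6] S  <  k=3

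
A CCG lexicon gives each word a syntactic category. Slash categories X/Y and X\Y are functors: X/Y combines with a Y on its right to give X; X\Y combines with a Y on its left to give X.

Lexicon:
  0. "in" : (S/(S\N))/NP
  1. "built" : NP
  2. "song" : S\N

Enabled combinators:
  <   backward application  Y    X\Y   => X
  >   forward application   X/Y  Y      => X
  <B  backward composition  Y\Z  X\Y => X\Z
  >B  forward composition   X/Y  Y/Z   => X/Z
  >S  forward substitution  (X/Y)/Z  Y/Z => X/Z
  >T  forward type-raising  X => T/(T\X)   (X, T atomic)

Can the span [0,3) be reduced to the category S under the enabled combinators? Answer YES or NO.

[0,3] S   >
  [0,2] S/(S\N)   >
    [0,1] "in" : (S/(S\N))/NP
    [1,2] "built" : NP
  [2,3] "song" : S\N

YES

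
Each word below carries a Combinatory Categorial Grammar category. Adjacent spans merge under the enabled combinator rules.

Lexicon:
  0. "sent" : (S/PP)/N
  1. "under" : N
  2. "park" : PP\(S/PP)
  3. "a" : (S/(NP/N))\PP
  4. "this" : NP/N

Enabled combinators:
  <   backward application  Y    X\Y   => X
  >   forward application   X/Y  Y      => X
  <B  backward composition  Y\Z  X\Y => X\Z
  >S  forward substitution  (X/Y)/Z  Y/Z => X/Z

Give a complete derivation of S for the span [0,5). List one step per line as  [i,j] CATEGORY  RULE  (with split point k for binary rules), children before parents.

[0,5] S   >
  [0,4] S/(NP/N)   <
    [0,3] PP   <
      [0,2] S/PP   >
        [0,1] "sent" : (S/PP)/N
        [1,2] "under" : N
      [2,3] "park" : PP\(S/PP)
    [3,4] "a" : (S/(NP/N))\PP
  [4,5] "this" : NP/N

[0,1] (S/PP)/N  lex  "sent"
[1,2] N  lex  "under"
[0,2] S/PP  >  k=1
[2,3] PP\(S/PP)  lex  "park"
[0,3] PP  <  k=2
[3,4] (S/(NP/N))\PP  lex  "a"
[0,4] S/(NP/N)  <  k=3
[4,5] NP/N  lex  "this"
[0,5] S  >  k=4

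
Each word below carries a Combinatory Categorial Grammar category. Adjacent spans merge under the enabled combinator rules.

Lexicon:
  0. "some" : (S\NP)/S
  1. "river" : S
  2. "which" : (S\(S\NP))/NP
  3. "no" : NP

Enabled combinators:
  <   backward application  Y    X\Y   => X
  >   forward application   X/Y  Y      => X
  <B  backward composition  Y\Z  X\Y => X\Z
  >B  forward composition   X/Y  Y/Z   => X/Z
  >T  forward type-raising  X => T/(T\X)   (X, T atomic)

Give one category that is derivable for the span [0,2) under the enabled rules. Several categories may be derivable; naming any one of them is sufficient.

S\NP

[0,4] S   <
  [0,2] S\NP   >
    [0,1] "some" : (S\NP)/S
    [1,2] "river" : S
  [2,4] S\(S\NP)   >
    [2,3] "which" : (S\(S\NP))/NP
    [3,4] "no" : NP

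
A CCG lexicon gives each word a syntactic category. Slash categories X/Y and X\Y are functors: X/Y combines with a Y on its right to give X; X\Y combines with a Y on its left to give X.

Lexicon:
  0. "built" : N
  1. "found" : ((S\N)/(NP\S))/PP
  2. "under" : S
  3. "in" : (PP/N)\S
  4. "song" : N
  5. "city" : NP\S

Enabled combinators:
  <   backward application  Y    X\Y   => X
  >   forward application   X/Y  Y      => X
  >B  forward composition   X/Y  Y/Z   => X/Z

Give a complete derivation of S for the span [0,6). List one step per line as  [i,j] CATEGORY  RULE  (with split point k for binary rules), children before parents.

[0,1] N  lex  "built"
[1,2] ((S\N)/(NP\S))/PP  lex  "found"
[2,3] S  lex  "under"
[3,4] (PP/N)\S  lex  "in"
[2,4] PP/N  <  k=3
[4,5] N  lex  "song"
[2,5] PP  >  k=4
[1,5] (S\N)/(NP\S)  >  k=2
[5,6] NP\S  lex  "city"
[1,6] S\N  >  k=5
[0,6] S  <  k=1

[0,6] S   <
  [0,1] "built" : N
  [1,6] S\N   >
    [1,5] (S\N)/(NP\S)   >
      [1,2] "found" : ((S\N)/(NP\S))/PP
      [2,5] PP   >
        [2,4] PP/N   <
          [2,3] "under" : S
          [3,4] "in" : (PP/N)\S
        [4,5] "song" : N
    [5,6] "city" : NP\S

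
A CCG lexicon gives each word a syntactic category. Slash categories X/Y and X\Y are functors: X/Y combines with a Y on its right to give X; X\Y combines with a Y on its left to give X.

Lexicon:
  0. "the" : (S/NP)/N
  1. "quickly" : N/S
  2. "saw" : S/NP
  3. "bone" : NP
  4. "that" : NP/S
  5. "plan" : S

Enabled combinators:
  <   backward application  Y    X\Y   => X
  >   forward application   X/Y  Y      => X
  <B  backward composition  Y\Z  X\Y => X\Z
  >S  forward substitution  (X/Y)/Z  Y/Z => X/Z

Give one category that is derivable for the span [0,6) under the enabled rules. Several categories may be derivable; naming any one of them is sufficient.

[0,6] S   >
  [0,4] S/NP   >
    [0,1] "the" : (S/NP)/N
    [1,4] N   >
      [1,2] "quickly" : N/S
      [2,4] S   >
        [2,3] "saw" : S/NP
        [3,4] "bone" : NP
  [4,6] NP   >
    [4,5] "that" : NP/S
    [5,6] "plan" : S

S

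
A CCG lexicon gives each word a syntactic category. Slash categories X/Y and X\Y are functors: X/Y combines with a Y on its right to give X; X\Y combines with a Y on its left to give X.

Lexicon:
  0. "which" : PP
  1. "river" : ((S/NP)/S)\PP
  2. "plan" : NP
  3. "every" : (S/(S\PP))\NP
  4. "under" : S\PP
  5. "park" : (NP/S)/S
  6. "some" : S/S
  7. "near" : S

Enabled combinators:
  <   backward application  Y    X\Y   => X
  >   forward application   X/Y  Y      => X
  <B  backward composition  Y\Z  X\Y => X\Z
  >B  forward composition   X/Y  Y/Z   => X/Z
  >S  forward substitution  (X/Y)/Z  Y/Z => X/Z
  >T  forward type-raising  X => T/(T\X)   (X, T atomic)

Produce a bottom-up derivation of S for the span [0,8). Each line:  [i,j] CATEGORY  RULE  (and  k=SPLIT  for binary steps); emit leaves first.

[0,8] S   >
  [0,5] S/NP   >
    [0,2] (S/NP)/S   <
      [0,1] "which" : PP
      [1,2] "river" : ((S/NP)/S)\PP
    [2,5] S   >
      [2,4] S/(S\PP)   <
        [2,3] "plan" : NP
        [3,4] "every" : (S/(S\PP))\NP
      [4,5] "under" : S\PP
  [5,8] NP   >
    [5,7] NP/S   >S
      [5,6] "park" : (NP/S)/S
      [6,7] "some" : S/S
    [7,8] "near" : S

[0,1] PP  lex  "which"
[1,2] ((S/NP)/S)\PP  lex  "river"
[0,2] (S/NP)/S  <  k=1
[2,3] NP  lex  "plan"
[3,4] (S/(S\PP))\NP  lex  "every"
[2,4] S/(S\PP)  <  k=3
[4,5] S\PP  lex  "under"
[2,5] S  >  k=4
[0,5] S/NP  >  k=2
[5,6] (NP/S)/S  lex  "park"
[6,7] S/S  lex  "some"
[5,7] NP/S  >S  k=6
[7,8] S  lex  "near"
[5,8] NP  >  k=7
[0,8] S  >  k=5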